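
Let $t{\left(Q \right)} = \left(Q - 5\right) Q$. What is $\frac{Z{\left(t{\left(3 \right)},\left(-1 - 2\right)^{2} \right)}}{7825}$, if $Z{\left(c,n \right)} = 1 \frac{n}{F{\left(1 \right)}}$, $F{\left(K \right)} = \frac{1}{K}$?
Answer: $\frac{9}{7825} \approx 0.0011502$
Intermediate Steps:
$t{\left(Q \right)} = Q \left(-5 + Q\right)$ ($t{\left(Q \right)} = \left(-5 + Q\right) Q = Q \left(-5 + Q\right)$)
$Z{\left(c,n \right)} = n$ ($Z{\left(c,n \right)} = 1 \frac{n}{1^{-1}} = 1 \frac{n}{1} = 1 n 1 = 1 n = n$)
$\frac{Z{\left(t{\left(3 \right)},\left(-1 - 2\right)^{2} \right)}}{7825} = \frac{\left(-1 - 2\right)^{2}}{7825} = \left(-3\right)^{2} \cdot \frac{1}{7825} = 9 \cdot \frac{1}{7825} = \frac{9}{7825}$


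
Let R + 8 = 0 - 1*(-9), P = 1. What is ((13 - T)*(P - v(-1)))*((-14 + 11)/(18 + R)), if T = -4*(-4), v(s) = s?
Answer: 18/19 ≈ 0.94737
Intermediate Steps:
R = 1 (R = -8 + (0 - 1*(-9)) = -8 + (0 + 9) = -8 + 9 = 1)
T = 16
((13 - T)*(P - v(-1)))*((-14 + 11)/(18 + R)) = ((13 - 1*16)*(1 - 1*(-1)))*((-14 + 11)/(18 + 1)) = ((13 - 16)*(1 + 1))*(-3/19) = (-3*2)*(-3*1/19) = -6*(-3/19) = 18/19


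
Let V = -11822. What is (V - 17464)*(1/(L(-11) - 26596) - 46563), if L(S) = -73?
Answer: 36367022345328/26669 ≈ 1.3636e+9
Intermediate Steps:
(V - 17464)*(1/(L(-11) - 26596) - 46563) = (-11822 - 17464)*(1/(-73 - 26596) - 46563) = -29286*(1/(-26669) - 46563) = -29286*(-1/26669 - 46563) = -29286*(-1241788648/26669) = 36367022345328/26669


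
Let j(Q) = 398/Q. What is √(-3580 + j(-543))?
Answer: I*√1055775534/543 ≈ 59.839*I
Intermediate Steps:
√(-3580 + j(-543)) = √(-3580 + 398/(-543)) = √(-3580 + 398*(-1/543)) = √(-3580 - 398/543) = √(-1944338/543) = I*√1055775534/543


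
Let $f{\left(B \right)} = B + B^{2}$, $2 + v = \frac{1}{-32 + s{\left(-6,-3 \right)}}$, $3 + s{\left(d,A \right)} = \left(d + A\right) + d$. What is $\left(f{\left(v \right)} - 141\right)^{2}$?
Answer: $\frac{120651327801}{6250000} \approx 19304.0$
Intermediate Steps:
$s{\left(d,A \right)} = -3 + A + 2 d$ ($s{\left(d,A \right)} = -3 + \left(\left(d + A\right) + d\right) = -3 + \left(\left(A + d\right) + d\right) = -3 + \left(A + 2 d\right) = -3 + A + 2 d$)
$v = - \frac{101}{50}$ ($v = -2 + \frac{1}{-32 - 18} = -2 + \frac{1}{-50} = -2 - \frac{1}{50} = - \frac{101}{50} \approx -2.02$)
$\left(f{\left(v \right)} - 141\right)^{2} = \left(- \frac{101 \left(1 - \frac{101}{50}\right)}{50} - 141\right)^{2} = \left(\left(- \frac{101}{50}\right) \left(- \frac{51}{50}\right) - 141\right)^{2} = \left(\frac{5151}{2500} - 141\right)^{2} = \left(- \frac{347349}{2500}\right)^{2} = \frac{120651327801}{6250000}$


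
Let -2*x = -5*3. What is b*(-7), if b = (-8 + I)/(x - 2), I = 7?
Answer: 14/11 ≈ 1.2727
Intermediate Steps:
x = 15/2 (x = -(-5)*3/2 = -½*(-15) = 15/2 ≈ 7.5000)
b = -2/11 (b = (-8 + 7)/(15/2 - 2) = -1/11/2 = -1*2/11 = -2/11 ≈ -0.18182)
b*(-7) = -2/11*(-7) = 14/11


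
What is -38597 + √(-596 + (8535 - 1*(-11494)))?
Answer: -38597 + √19433 ≈ -38458.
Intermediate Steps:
-38597 + √(-596 + (8535 - 1*(-11494))) = -38597 + √(-596 + (8535 + 11494)) = -38597 + √(-596 + 20029) = -38597 + √19433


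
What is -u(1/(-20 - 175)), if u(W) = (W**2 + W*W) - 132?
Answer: 5019298/38025 ≈ 132.00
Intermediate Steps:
u(W) = -132 + 2*W**2 (u(W) = (W**2 + W**2) - 132 = 2*W**2 - 132 = -132 + 2*W**2)
-u(1/(-20 - 175)) = -(-132 + 2*(1/(-20 - 175))**2) = -(-132 + 2*(1/(-195))**2) = -(-132 + 2*(-1/195)**2) = -(-132 + 2*(1/38025)) = -(-132 + 2/38025) = -1*(-5019298/38025) = 5019298/38025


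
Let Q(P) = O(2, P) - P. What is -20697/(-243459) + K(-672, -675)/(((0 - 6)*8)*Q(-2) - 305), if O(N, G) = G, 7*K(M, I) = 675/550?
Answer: 321854899/3811756410 ≈ 0.084437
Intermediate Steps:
K(M, I) = 27/154 (K(M, I) = (675/550)/7 = (675*(1/550))/7 = (⅐)*(27/22) = 27/154)
Q(P) = 0 (Q(P) = P - P = 0)
-20697/(-243459) + K(-672, -675)/(((0 - 6)*8)*Q(-2) - 305) = -20697/(-243459) + 27/(154*(((0 - 6)*8)*0 - 305)) = -20697*(-1/243459) + 27/(154*(-6*8*0 - 305)) = 6899/81153 + 27/(154*(-48*0 - 305)) = 6899/81153 + 27/(154*(0 - 305)) = 6899/81153 + (27/154)/(-305) = 6899/81153 + (27/154)*(-1/305) = 6899/81153 - 27/46970 = 321854899/3811756410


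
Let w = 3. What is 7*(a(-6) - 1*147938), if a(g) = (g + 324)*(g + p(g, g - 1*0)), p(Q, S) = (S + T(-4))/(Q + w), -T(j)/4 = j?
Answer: -1056342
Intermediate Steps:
T(j) = -4*j
p(Q, S) = (16 + S)/(3 + Q) (p(Q, S) = (S - 4*(-4))/(Q + 3) = (S + 16)/(3 + Q) = (16 + S)/(3 + Q))
a(g) = (324 + g)*(g + (16 + g)/(3 + g)) (a(g) = (g + 324)*(g + (16 + (g - 1*0))/(3 + g)) = (324 + g)*(g + (16 + (g + 0))/(3 + g)) = (324 + g)*(g + (16 + g)/(3 + g)))
7*(a(-6) - 1*147938) = 7*((5184 + (-6)³ + 328*(-6)² + 1312*(-6))/(3 - 6) - 1*147938) = 7*((5184 - 216 + 328*36 - 7872)/(-3) - 147938) = 7*(-(5184 - 216 + 11808 - 7872)/3 - 147938) = 7*(-⅓*8904 - 147938) = 7*(-2968 - 147938) = 7*(-150906) = -1056342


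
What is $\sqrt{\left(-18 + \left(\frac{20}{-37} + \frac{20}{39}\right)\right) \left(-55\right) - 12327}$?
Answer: $\frac{i \sqrt{23603282313}}{1443} \approx 106.47 i$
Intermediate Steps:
$\sqrt{\left(-18 + \left(\frac{20}{-37} + \frac{20}{39}\right)\right) \left(-55\right) - 12327} = \sqrt{\left(-18 + \left(20 \left(- \frac{1}{37}\right) + 20 \cdot \frac{1}{39}\right)\right) \left(-55\right) - 12327} = \sqrt{\left(-18 + \left(- \frac{20}{37} + \frac{20}{39}\right)\right) \left(-55\right) - 12327} = \sqrt{\left(-18 - \frac{40}{1443}\right) \left(-55\right) - 12327} = \sqrt{\left(- \frac{26014}{1443}\right) \left(-55\right) - 12327} = \sqrt{\frac{1430770}{1443} - 12327} = \sqrt{- \frac{16357091}{1443}} = \frac{i \sqrt{23603282313}}{1443}$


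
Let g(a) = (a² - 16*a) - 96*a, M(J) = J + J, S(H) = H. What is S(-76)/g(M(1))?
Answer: 19/55 ≈ 0.34545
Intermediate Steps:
M(J) = 2*J
g(a) = a² - 112*a
S(-76)/g(M(1)) = -76*1/(2*(-112 + 2*1)) = -76*1/(2*(-112 + 2)) = -76/(2*(-110)) = -76/(-220) = -76*(-1/220) = 19/55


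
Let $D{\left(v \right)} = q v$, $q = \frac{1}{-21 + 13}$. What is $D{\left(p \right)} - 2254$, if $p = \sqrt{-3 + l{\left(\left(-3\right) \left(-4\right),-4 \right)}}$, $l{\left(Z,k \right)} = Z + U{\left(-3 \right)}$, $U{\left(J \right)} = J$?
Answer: $-2254 - \frac{\sqrt{6}}{8} \approx -2254.3$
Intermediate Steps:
$l{\left(Z,k \right)} = -3 + Z$ ($l{\left(Z,k \right)} = Z - 3 = -3 + Z$)
$q = - \frac{1}{8}$ ($q = \frac{1}{-8} = - \frac{1}{8} \approx -0.125$)
$p = \sqrt{6}$ ($p = \sqrt{-3 - -9} = \sqrt{-3 + \left(-3 + 12\right)} = \sqrt{-3 + 9} = \sqrt{6} \approx 2.4495$)
$D{\left(v \right)} = - \frac{v}{8}$
$D{\left(p \right)} - 2254 = - \frac{\sqrt{6}}{8} - 2254 = -2254 - \frac{\sqrt{6}}{8}$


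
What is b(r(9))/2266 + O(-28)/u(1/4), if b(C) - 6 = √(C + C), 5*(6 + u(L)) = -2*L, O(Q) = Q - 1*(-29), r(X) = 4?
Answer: -11147/69113 + √2/1133 ≈ -0.16004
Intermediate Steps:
O(Q) = 29 + Q (O(Q) = Q + 29 = 29 + Q)
u(L) = -6 - 2*L/5 (u(L) = -6 + (-2*L)/5 = -6 - 2*L/5)
b(C) = 6 + √2*√C (b(C) = 6 + √(C + C) = 6 + √(2*C) = 6 + √2*√C)
b(r(9))/2266 + O(-28)/u(1/4) = (6 + √2*√4)/2266 + (29 - 28)/(-6 - ⅖/4) = (6 + √2*2)*(1/2266) + 1/(-6 - ⅖*¼) = (6 + 2*√2)*(1/2266) + 1/(-6 - ⅒) = (3/1133 + √2/1133) + 1/(-61/10) = (3/1133 + √2/1133) + 1*(-10/61) = (3/1133 + √2/1133) - 10/61 = -11147/69113 + √2/1133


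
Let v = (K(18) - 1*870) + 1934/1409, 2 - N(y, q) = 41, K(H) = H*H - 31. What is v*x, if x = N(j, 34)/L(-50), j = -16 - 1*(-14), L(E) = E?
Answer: -31631301/70450 ≈ -448.99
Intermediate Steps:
j = -2 (j = -16 + 14 = -2)
K(H) = -31 + H² (K(H) = H² - 31 = -31 + H²)
N(y, q) = -39 (N(y, q) = 2 - 1*41 = 2 - 41 = -39)
x = 39/50 (x = -39/(-50) = -39*(-1/50) = 39/50 ≈ 0.78000)
v = -811059/1409 (v = ((-31 + 18²) - 1*870) + 1934/1409 = ((-31 + 324) - 870) + 1934*(1/1409) = (293 - 870) + 1934/1409 = -577 + 1934/1409 = -811059/1409 ≈ -575.63)
v*x = -811059/1409*39/50 = -31631301/70450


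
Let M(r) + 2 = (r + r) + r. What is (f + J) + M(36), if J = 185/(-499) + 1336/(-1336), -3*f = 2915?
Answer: -1297955/1497 ≈ -867.04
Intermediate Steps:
f = -2915/3 (f = -⅓*2915 = -2915/3 ≈ -971.67)
J = -684/499 (J = 185*(-1/499) + 1336*(-1/1336) = -185/499 - 1 = -684/499 ≈ -1.3707)
M(r) = -2 + 3*r (M(r) = -2 + ((r + r) + r) = -2 + (2*r + r) = -2 + 3*r)
(f + J) + M(36) = (-2915/3 - 684/499) + (-2 + 3*36) = -1456637/1497 + (-2 + 108) = -1456637/1497 + 106 = -1297955/1497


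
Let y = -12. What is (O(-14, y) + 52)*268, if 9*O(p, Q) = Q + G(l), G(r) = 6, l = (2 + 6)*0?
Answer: 41272/3 ≈ 13757.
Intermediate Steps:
l = 0 (l = 8*0 = 0)
O(p, Q) = ⅔ + Q/9 (O(p, Q) = (Q + 6)/9 = (6 + Q)/9 = ⅔ + Q/9)
(O(-14, y) + 52)*268 = ((⅔ + (⅑)*(-12)) + 52)*268 = ((⅔ - 4/3) + 52)*268 = (-⅔ + 52)*268 = (154/3)*268 = 41272/3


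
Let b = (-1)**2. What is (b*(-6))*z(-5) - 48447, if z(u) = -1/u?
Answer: -242241/5 ≈ -48448.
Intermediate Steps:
b = 1
(b*(-6))*z(-5) - 48447 = (1*(-6))*(-1/(-5)) - 48447 = -(-6)*(-1)/5 - 48447 = -6*1/5 - 48447 = -6/5 - 48447 = -242241/5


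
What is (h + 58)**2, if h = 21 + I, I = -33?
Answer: 2116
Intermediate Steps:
h = -12 (h = 21 - 33 = -12)
(h + 58)**2 = (-12 + 58)**2 = 46**2 = 2116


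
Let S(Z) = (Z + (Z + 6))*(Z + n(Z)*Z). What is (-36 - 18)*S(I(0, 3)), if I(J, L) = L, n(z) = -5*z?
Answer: 27216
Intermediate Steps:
S(Z) = (6 + 2*Z)*(Z - 5*Z**2) (S(Z) = (Z + (Z + 6))*(Z + (-5*Z)*Z) = (Z + (6 + Z))*(Z - 5*Z**2) = (6 + 2*Z)*(Z - 5*Z**2))
(-36 - 18)*S(I(0, 3)) = (-36 - 18)*(2*3*(3 - 14*3 - 5*3**2)) = -108*3*(3 - 42 - 5*9) = -108*3*(3 - 42 - 45) = -108*3*(-84) = -54*(-504) = 27216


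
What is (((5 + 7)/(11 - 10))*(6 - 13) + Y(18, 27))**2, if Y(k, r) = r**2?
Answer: 416025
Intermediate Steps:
(((5 + 7)/(11 - 10))*(6 - 13) + Y(18, 27))**2 = (((5 + 7)/(11 - 10))*(6 - 13) + 27**2)**2 = ((12/1)*(-7) + 729)**2 = ((12*1)*(-7) + 729)**2 = (12*(-7) + 729)**2 = (-84 + 729)**2 = 645**2 = 416025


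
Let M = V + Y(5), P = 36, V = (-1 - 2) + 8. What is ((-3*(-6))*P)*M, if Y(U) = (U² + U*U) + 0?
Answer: 35640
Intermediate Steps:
Y(U) = 2*U² (Y(U) = (U² + U²) + 0 = 2*U² + 0 = 2*U²)
V = 5 (V = -3 + 8 = 5)
M = 55 (M = 5 + 2*5² = 5 + 2*25 = 5 + 50 = 55)
((-3*(-6))*P)*M = (-3*(-6)*36)*55 = (18*36)*55 = 648*55 = 35640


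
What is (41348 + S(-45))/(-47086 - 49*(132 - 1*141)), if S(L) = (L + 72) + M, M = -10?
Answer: -8273/9329 ≈ -0.88680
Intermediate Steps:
S(L) = 62 + L (S(L) = (L + 72) - 10 = (72 + L) - 10 = 62 + L)
(41348 + S(-45))/(-47086 - 49*(132 - 1*141)) = (41348 + (62 - 45))/(-47086 - 49*(132 - 1*141)) = (41348 + 17)/(-47086 - 49*(132 - 141)) = 41365/(-47086 - 49*(-9)) = 41365/(-47086 + 441) = 41365/(-46645) = 41365*(-1/46645) = -8273/9329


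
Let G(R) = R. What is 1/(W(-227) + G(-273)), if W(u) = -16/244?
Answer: -61/16657 ≈ -0.0036621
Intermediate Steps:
W(u) = -4/61 (W(u) = -16*1/244 = -4/61)
1/(W(-227) + G(-273)) = 1/(-4/61 - 273) = 1/(-16657/61) = -61/16657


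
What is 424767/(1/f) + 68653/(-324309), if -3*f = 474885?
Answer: -21806048188038538/324309 ≈ -6.7238e+10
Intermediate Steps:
f = -158295 (f = -⅓*474885 = -158295)
424767/(1/f) + 68653/(-324309) = 424767/(1/(-158295)) + 68653/(-324309) = 424767/(-1/158295) + 68653*(-1/324309) = 424767*(-158295) - 68653/324309 = -67238492265 - 68653/324309 = -21806048188038538/324309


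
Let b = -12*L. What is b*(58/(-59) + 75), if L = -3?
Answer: 157212/59 ≈ 2664.6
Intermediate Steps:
b = 36 (b = -12*(-3) = 36)
b*(58/(-59) + 75) = 36*(58/(-59) + 75) = 36*(58*(-1/59) + 75) = 36*(-58/59 + 75) = 36*(4367/59) = 157212/59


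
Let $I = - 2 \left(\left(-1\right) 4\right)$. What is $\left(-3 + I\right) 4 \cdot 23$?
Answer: $460$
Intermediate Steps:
$I = 8$ ($I = \left(-2\right) \left(-4\right) = 8$)
$\left(-3 + I\right) 4 \cdot 23 = \left(-3 + 8\right) 4 \cdot 23 = 5 \cdot 4 \cdot 23 = 20 \cdot 23 = 460$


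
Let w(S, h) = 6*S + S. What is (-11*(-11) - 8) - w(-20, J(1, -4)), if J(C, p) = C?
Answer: 253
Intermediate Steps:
w(S, h) = 7*S
(-11*(-11) - 8) - w(-20, J(1, -4)) = (-11*(-11) - 8) - 7*(-20) = (121 - 8) - 1*(-140) = 113 + 140 = 253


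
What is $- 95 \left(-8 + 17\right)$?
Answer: $-855$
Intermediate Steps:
$- 95 \left(-8 + 17\right) = \left(-95\right) 9 = -855$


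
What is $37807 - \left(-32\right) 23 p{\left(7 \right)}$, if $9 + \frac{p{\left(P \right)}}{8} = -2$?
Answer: $-26961$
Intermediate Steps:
$p{\left(P \right)} = -88$ ($p{\left(P \right)} = -72 + 8 \left(-2\right) = -72 - 16 = -88$)
$37807 - \left(-32\right) 23 p{\left(7 \right)} = 37807 - \left(-32\right) 23 \left(-88\right) = 37807 - \left(-736\right) \left(-88\right) = 37807 - 64768 = -26961$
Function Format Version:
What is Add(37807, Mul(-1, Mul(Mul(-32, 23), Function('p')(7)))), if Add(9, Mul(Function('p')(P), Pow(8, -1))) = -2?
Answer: -26961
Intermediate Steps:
Function('p')(P) = -88 (Function('p')(P) = Add(-72, Mul(8, -2)) = Add(-72, -16) = -88)
Add(37807, Mul(-1, Mul(Mul(-32, 23), Function('p')(7)))) = Add(37807, Mul(-1, Mul(Mul(-32, 23), -88))) = Add(37807, Mul(-1, Mul(-736, -88))) = Add(37807, Mul(-1, 64768)) = Add(37807, -64768) = -26961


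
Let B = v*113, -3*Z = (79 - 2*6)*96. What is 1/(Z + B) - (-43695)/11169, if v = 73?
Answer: 29641016/7576305 ≈ 3.9123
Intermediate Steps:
Z = -2144 (Z = -(79 - 2*6)*96/3 = -(79 - 12)*96/3 = -67*96/3 = -⅓*6432 = -2144)
B = 8249 (B = 73*113 = 8249)
1/(Z + B) - (-43695)/11169 = 1/(-2144 + 8249) - (-43695)/11169 = 1/6105 - (-43695)/11169 = 1/6105 - 1*(-4855/1241) = 1/6105 + 4855/1241 = 29641016/7576305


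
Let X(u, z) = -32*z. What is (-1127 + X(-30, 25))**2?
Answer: 3713329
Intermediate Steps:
(-1127 + X(-30, 25))**2 = (-1127 - 32*25)**2 = (-1127 - 800)**2 = (-1927)**2 = 3713329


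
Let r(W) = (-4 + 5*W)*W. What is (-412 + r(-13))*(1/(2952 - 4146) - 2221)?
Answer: -1286159375/1194 ≈ -1.0772e+6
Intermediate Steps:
r(W) = W*(-4 + 5*W)
(-412 + r(-13))*(1/(2952 - 4146) - 2221) = (-412 - 13*(-4 + 5*(-13)))*(1/(2952 - 4146) - 2221) = (-412 - 13*(-4 - 65))*(1/(-1194) - 2221) = (-412 - 13*(-69))*(-1/1194 - 2221) = (-412 + 897)*(-2651875/1194) = 485*(-2651875/1194) = -1286159375/1194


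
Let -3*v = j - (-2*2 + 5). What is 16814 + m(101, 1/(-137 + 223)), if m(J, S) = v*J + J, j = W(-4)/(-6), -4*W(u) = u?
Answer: 305177/18 ≈ 16954.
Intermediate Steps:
W(u) = -u/4
j = -⅙ (j = -¼*(-4)/(-6) = 1*(-⅙) = -⅙ ≈ -0.16667)
v = 7/18 (v = -(-⅙ - (-2*2 + 5))/3 = -(-⅙ - (-4 + 5))/3 = -(-⅙ - 1*1)/3 = -(-⅙ - 1)/3 = -⅓*(-7/6) = 7/18 ≈ 0.38889)
m(J, S) = 25*J/18 (m(J, S) = 7*J/18 + J = 25*J/18)
16814 + m(101, 1/(-137 + 223)) = 16814 + (25/18)*101 = 16814 + 2525/18 = 305177/18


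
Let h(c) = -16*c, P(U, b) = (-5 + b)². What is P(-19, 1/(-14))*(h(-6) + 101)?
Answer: 993077/196 ≈ 5066.7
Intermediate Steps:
P(-19, 1/(-14))*(h(-6) + 101) = (-5 + 1/(-14))²*(-16*(-6) + 101) = (-5 - 1/14)²*(96 + 101) = (-71/14)²*197 = (5041/196)*197 = 993077/196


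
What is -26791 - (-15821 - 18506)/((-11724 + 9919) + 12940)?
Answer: -298283458/11135 ≈ -26788.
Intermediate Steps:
-26791 - (-15821 - 18506)/((-11724 + 9919) + 12940) = -26791 - (-34327)/(-1805 + 12940) = -26791 - (-34327)/11135 = -26791 - 1*(-34327/11135) = -26791 + 34327/11135 = -298283458/11135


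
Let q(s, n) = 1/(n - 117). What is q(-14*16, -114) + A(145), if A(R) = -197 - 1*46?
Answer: -56134/231 ≈ -243.00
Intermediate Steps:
A(R) = -243 (A(R) = -197 - 46 = -243)
q(s, n) = 1/(-117 + n)
q(-14*16, -114) + A(145) = 1/(-117 - 114) - 243 = 1/(-231) - 243 = -1/231 - 243 = -56134/231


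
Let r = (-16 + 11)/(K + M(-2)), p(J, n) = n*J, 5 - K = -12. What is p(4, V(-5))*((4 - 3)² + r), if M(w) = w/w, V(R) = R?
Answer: -130/9 ≈ -14.444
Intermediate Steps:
K = 17 (K = 5 - 1*(-12) = 5 + 12 = 17)
M(w) = 1
p(J, n) = J*n
r = -5/18 (r = (-16 + 11)/(17 + 1) = -5/18 ≈ -0.27778)
p(4, V(-5))*((4 - 3)² + r) = (4*(-5))*((4 - 3)² - 5/18) = -20*(1² - 5/18) = -20*(1 - 5/18) = -20*13/18 = -130/9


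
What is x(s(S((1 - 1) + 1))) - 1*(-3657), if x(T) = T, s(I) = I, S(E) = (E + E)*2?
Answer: 3661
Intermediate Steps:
S(E) = 4*E (S(E) = (2*E)*2 = 4*E)
x(s(S((1 - 1) + 1))) - 1*(-3657) = 4*((1 - 1) + 1) - 1*(-3657) = 4*(0 + 1) + 3657 = 4*1 + 3657 = 4 + 3657 = 3661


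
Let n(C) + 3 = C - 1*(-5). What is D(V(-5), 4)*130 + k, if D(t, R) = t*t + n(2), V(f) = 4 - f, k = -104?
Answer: 10946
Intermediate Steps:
n(C) = 2 + C (n(C) = -3 + (C - 1*(-5)) = -3 + (C + 5) = -3 + (5 + C) = 2 + C)
D(t, R) = 4 + t**2 (D(t, R) = t*t + (2 + 2) = t**2 + 4 = 4 + t**2)
D(V(-5), 4)*130 + k = (4 + (4 - 1*(-5))**2)*130 - 104 = (4 + (4 + 5)**2)*130 - 104 = (4 + 9**2)*130 - 104 = (4 + 81)*130 - 104 = 85*130 - 104 = 11050 - 104 = 10946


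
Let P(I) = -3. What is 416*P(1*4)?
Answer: -1248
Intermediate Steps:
416*P(1*4) = 416*(-3) = -1248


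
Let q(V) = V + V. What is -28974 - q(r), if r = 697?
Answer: -30368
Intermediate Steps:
q(V) = 2*V
-28974 - q(r) = -28974 - 2*697 = -28974 - 1*1394 = -28974 - 1394 = -30368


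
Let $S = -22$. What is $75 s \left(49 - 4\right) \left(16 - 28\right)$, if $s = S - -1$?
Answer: $850500$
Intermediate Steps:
$s = -21$ ($s = -22 - -1 = -22 + 1 = -21$)
$75 s \left(49 - 4\right) \left(16 - 28\right) = 75 \left(-21\right) \left(49 - 4\right) \left(16 - 28\right) = - 1575 \cdot 45 \left(-12\right) = \left(-1575\right) \left(-540\right) = 850500$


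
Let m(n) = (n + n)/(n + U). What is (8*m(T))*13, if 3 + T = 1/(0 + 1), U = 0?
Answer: 208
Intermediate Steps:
T = -2 (T = -3 + 1/(0 + 1) = -3 + 1/1 = -3 + 1 = -2)
m(n) = 2 (m(n) = (n + n)/(n + 0) = (2*n)/n = 2)
(8*m(T))*13 = (8*2)*13 = 16*13 = 208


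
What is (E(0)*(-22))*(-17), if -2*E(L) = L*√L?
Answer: 0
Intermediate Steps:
E(L) = -L^(3/2)/2 (E(L) = -L*√L/2 = -L^(3/2)/2)
(E(0)*(-22))*(-17) = (-0^(3/2)/2*(-22))*(-17) = (-½*0*(-22))*(-17) = (0*(-22))*(-17) = 0*(-17) = 0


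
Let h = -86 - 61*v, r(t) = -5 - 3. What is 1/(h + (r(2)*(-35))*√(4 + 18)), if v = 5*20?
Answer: -3093/18270898 - 70*√22/9135449 ≈ -0.00020523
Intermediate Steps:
v = 100
r(t) = -8
h = -6186 (h = -86 - 61*100 = -86 - 6100 = -6186)
1/(h + (r(2)*(-35))*√(4 + 18)) = 1/(-6186 + (-8*(-35))*√(4 + 18)) = 1/(-6186 + 280*√22)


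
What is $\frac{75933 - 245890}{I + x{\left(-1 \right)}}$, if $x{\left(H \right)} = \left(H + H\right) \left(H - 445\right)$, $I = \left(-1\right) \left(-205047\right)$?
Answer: $- \frac{169957}{205939} \approx -0.82528$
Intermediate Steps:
$I = 205047$
$x{\left(H \right)} = 2 H \left(-445 + H\right)$
$\frac{75933 - 245890}{I + x{\left(-1 \right)}} = \frac{75933 - 245890}{205047 + 2 \left(-1\right) \left(-445 - 1\right)} = - \frac{169957}{205047 + 2 \left(-1\right) \left(-446\right)} = - \frac{169957}{205047 + 892} = - \frac{169957}{205939}$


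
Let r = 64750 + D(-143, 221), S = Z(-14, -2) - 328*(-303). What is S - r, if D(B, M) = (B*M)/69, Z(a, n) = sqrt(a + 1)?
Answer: 2421349/69 + I*sqrt(13) ≈ 35092.0 + 3.6056*I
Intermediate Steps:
Z(a, n) = sqrt(1 + a)
D(B, M) = B*M/69 (D(B, M) = (B*M)*(1/69) = B*M/69)
S = 99384 + I*sqrt(13) (S = sqrt(1 - 14) - 328*(-303) = sqrt(-13) + 99384 = I*sqrt(13) + 99384 = 99384 + I*sqrt(13) ≈ 99384.0 + 3.6056*I)
r = 4436147/69 (r = 64750 + (1/69)*(-143)*221 = 64750 - 31603/69 = 4436147/69 ≈ 64292.)
S - r = (99384 + I*sqrt(13)) - 1*4436147/69 = (99384 + I*sqrt(13)) - 4436147/69 = 2421349/69 + I*sqrt(13)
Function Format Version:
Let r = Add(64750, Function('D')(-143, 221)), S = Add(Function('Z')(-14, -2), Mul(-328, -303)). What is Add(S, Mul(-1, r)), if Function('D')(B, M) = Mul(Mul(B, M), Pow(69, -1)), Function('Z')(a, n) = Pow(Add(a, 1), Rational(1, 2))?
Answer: Add(Rational(2421349, 69), Mul(I, Pow(13, Rational(1, 2)))) ≈ Add(35092., Mul(3.6056, I))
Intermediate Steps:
Function('Z')(a, n) = Pow(Add(1, a), Rational(1, 2))
Function('D')(B, M) = Mul(Rational(1, 69), B, M) (Function('D')(B, M) = Mul(Mul(B, M), Rational(1, 69)) = Mul(Rational(1, 69), B, M))
S = Add(99384, Mul(I, Pow(13, Rational(1, 2)))) (S = Add(Pow(Add(1, -14), Rational(1, 2)), Mul(-328, -303)) = Add(Pow(-13, Rational(1, 2)), 99384) = Add(Mul(I, Pow(13, Rational(1, 2))), 99384) = Add(99384, Mul(I, Pow(13, Rational(1, 2)))) ≈ Add(99384., Mul(3.6056, I)))
r = Rational(4436147, 69) (r = Add(64750, Mul(Rational(1, 69), -143, 221)) = Add(64750, Rational(-31603, 69)) = Rational(4436147, 69) ≈ 64292.)
Add(S, Mul(-1, r)) = Add(Add(99384, Mul(I, Pow(13, Rational(1, 2)))), Mul(-1, Rational(4436147, 69))) = Add(Add(99384, Mul(I, Pow(13, Rational(1, 2)))), Rational(-4436147, 69)) = Add(Rational(2421349, 69), Mul(I, Pow(13, Rational(1, 2))))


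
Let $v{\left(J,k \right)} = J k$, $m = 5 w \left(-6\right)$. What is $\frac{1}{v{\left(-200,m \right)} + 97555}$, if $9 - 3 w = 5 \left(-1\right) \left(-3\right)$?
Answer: $\frac{1}{85555} \approx 1.1688 \cdot 10^{-5}$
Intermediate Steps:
$w = -2$ ($w = 3 - \frac{5 \left(-1\right) \left(-3\right)}{3} = 3 - \frac{\left(-5\right) \left(-3\right)}{3} = 3 - 5 = -2$)
$m = 60$ ($m = 5 \left(-2\right) \left(-6\right) = \left(-10\right) \left(-6\right) = 60$)
$\frac{1}{v{\left(-200,m \right)} + 97555} = \frac{1}{\left(-200\right) 60 + 97555} = \frac{1}{-12000 + 97555} = \frac{1}{85555}$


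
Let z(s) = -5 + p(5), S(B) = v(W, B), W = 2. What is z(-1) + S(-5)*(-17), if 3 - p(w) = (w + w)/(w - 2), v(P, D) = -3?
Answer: 137/3 ≈ 45.667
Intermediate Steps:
p(w) = 3 - 2*w/(-2 + w) (p(w) = 3 - (w + w)/(w - 2) = 3 - 2*w/(-2 + w))
S(B) = -3
z(s) = -16/3 (z(s) = -5 + (-6 + 5)/(-2 + 5) = -5 - 1/3 = -5 + (⅓)*(-1) = -5 - ⅓ = -16/3)
z(-1) + S(-5)*(-17) = -16/3 - 3*(-17) = -16/3 + 51 = 137/3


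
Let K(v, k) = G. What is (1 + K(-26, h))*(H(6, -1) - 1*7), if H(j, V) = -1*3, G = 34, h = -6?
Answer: -350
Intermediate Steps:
H(j, V) = -3
K(v, k) = 34
(1 + K(-26, h))*(H(6, -1) - 1*7) = (1 + 34)*(-3 - 1*7) = 35*(-3 - 7) = 35*(-10) = -350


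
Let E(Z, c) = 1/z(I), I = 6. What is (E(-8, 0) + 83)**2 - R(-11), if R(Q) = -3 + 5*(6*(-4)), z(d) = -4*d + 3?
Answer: 3088807/441 ≈ 7004.1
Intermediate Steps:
z(d) = 3 - 4*d
E(Z, c) = -1/21 (E(Z, c) = 1/(3 - 4*6) = 1/(3 - 24) = 1/(-21) = -1/21)
R(Q) = -123 (R(Q) = -3 + 5*(-24) = -3 - 120 = -123)
(E(-8, 0) + 83)**2 - R(-11) = (-1/21 + 83)**2 - 1*(-123) = (1742/21)**2 + 123 = 3034564/441 + 123 = 3088807/441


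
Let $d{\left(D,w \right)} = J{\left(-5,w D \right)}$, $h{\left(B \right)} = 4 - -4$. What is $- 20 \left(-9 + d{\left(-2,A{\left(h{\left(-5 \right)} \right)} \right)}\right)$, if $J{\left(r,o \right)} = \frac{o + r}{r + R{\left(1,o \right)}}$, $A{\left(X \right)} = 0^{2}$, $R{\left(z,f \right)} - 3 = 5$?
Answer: $\frac{640}{3} \approx 213.33$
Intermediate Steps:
$R{\left(z,f \right)} = 8$ ($R{\left(z,f \right)} = 3 + 5 = 8$)
$h{\left(B \right)} = 8$ ($h{\left(B \right)} = 4 + 4 = 8$)
$A{\left(X \right)} = 0$
$J{\left(r,o \right)} = \frac{o + r}{8 + r}$ ($J{\left(r,o \right)} = \frac{o + r}{r + 8} = \frac{o + r}{8 + r}$)
$d{\left(D,w \right)} = - \frac{5}{3} + \frac{D w}{3}$ ($d{\left(D,w \right)} = \frac{w D - 5}{8 - 5} = \frac{D w - 5}{3} = \frac{-5 + D w}{3} = - \frac{5}{3} + \frac{D w}{3}$)
$- 20 \left(-9 + d{\left(-2,A{\left(h{\left(-5 \right)} \right)} \right)}\right) = - 20 \left(-9 - \left(\frac{5}{3} + \frac{2}{3} \cdot 0\right)\right) = - 20 \left(-9 + \left(- \frac{5}{3} + 0\right)\right) = - 20 \left(-9 - \frac{5}{3}\right) = \left(-20\right) \left(- \frac{32}{3}\right) = \frac{640}{3}$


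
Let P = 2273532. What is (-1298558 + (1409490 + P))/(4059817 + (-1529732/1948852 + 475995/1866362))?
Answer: 2168230859133409184/3691655379526166791 ≈ 0.58733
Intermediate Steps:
(-1298558 + (1409490 + P))/(4059817 + (-1529732/1948852 + 475995/1866362)) = (-1298558 + (1409490 + 2273532))/(4059817 + (-1529732/1948852 + 475995/1866362)) = (-1298558 + 3683022)/(4059817 + (-1529732*1/1948852 + 475995*(1/1866362))) = 2384464/(4059817 + (-382433/487213 + 475995/1866362)) = 2384464/(4059817 - 481847466811/909315829106) = 2384464/(3691655379526166791/909315829106) = 2384464*(909315829106/3691655379526166791) = 2168230859133409184/3691655379526166791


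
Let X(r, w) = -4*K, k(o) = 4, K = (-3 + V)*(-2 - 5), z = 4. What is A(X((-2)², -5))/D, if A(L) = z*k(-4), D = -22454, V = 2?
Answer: -8/11227 ≈ -0.00071257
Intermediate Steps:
K = 7 (K = (-3 + 2)*(-2 - 5) = -1*(-7) = 7)
X(r, w) = -28 (X(r, w) = -4*7 = -28)
A(L) = 16 (A(L) = 4*4 = 16)
A(X((-2)², -5))/D = 16/(-22454) = 16*(-1/22454) = -8/11227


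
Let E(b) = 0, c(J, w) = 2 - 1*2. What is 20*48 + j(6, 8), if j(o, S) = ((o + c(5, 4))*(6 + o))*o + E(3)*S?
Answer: 1392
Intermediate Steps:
c(J, w) = 0 (c(J, w) = 2 - 2 = 0)
j(o, S) = o**2*(6 + o) (j(o, S) = ((o + 0)*(6 + o))*o + 0*S = (o*(6 + o))*o + 0 = o**2*(6 + o) + 0 = o**2*(6 + o))
20*48 + j(6, 8) = 20*48 + 6**2*(6 + 6) = 960 + 36*12 = 960 + 432 = 1392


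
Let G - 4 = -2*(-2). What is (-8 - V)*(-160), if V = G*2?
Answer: 3840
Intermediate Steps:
G = 8 (G = 4 - 2*(-2) = 4 + 4 = 8)
V = 16 (V = 8*2 = 16)
(-8 - V)*(-160) = (-8 - 1*16)*(-160) = (-8 - 16)*(-160) = -24*(-160) = 3840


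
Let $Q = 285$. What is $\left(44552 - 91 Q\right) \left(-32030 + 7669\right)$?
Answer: $-453528737$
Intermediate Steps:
$\left(44552 - 91 Q\right) \left(-32030 + 7669\right) = \left(44552 - 25935\right) \left(-32030 + 7669\right) = \left(44552 - 25935\right) \left(-24361\right) = 18617 \left(-24361\right) = -453528737$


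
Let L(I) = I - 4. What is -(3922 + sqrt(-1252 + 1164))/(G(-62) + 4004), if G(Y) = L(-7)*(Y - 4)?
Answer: -1961/2365 - I*sqrt(22)/2365 ≈ -0.82918 - 0.0019833*I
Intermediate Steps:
L(I) = -4 + I
G(Y) = 44 - 11*Y (G(Y) = (-4 - 7)*(Y - 4) = -11*(-4 + Y) = 44 - 11*Y)
-(3922 + sqrt(-1252 + 1164))/(G(-62) + 4004) = -(3922 + sqrt(-1252 + 1164))/((44 - 11*(-62)) + 4004) = -(3922 + sqrt(-88))/((44 + 682) + 4004) = -(3922 + 2*I*sqrt(22))/(726 + 4004) = -(3922 + 2*I*sqrt(22))/4730 = -(1961/2365 + I*sqrt(22)/2365) = -1961/2365 - I*sqrt(22)/2365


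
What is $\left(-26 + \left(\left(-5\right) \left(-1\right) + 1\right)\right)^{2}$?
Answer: $400$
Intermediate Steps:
$\left(-26 + \left(\left(-5\right) \left(-1\right) + 1\right)\right)^{2} = \left(-26 + \left(5 + 1\right)\right)^{2} = \left(-26 + 6\right)^{2} = \left(-20\right)^{2} = 400$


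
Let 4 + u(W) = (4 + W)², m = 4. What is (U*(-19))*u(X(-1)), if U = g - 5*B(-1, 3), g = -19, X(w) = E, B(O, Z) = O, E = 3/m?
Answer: 39501/8 ≈ 4937.6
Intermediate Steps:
E = ¾ (E = 3/4 = 3*(¼) = ¾ ≈ 0.75000)
X(w) = ¾
u(W) = -4 + (4 + W)²
U = -14 (U = -19 - 5*(-1) = -19 - 1*(-5) = -19 + 5 = -14)
(U*(-19))*u(X(-1)) = (-14*(-19))*(-4 + (4 + ¾)²) = 266*(-4 + (19/4)²) = 266*(-4 + 361/16) = 266*(297/16) = 39501/8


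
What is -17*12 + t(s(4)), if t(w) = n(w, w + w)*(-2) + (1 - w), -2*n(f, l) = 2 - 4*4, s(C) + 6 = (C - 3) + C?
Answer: -216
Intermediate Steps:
s(C) = -9 + 2*C (s(C) = -6 + ((C - 3) + C) = -6 + ((-3 + C) + C) = -6 + (-3 + 2*C) = -9 + 2*C)
n(f, l) = 7 (n(f, l) = -(2 - 4*4)/2 = -(2 - 16)/2 = -½*(-14) = 7)
t(w) = -13 - w (t(w) = 7*(-2) + (1 - w) = -14 + (1 - w) = -13 - w)
-17*12 + t(s(4)) = -17*12 + (-13 - (-9 + 2*4)) = -204 + (-13 - (-9 + 8)) = -204 + (-13 - 1*(-1)) = -204 + (-13 + 1) = -204 - 12 = -216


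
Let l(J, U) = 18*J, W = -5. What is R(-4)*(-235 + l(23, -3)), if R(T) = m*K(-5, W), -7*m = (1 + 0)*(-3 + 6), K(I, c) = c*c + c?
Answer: -10740/7 ≈ -1534.3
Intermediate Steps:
K(I, c) = c + c² (K(I, c) = c² + c = c + c²)
m = -3/7 (m = -(1 + 0)*(-3 + 6)/7 = -3/7 ≈ -0.42857)
R(T) = -60/7 (R(T) = -(-15)*(1 - 5)/7 = -(-15)*(-4)/7 = -3/7*20 = -60/7)
R(-4)*(-235 + l(23, -3)) = -60*(-235 + 18*23)/7 = -60*(-235 + 414)/7 = -60/7*179 = -10740/7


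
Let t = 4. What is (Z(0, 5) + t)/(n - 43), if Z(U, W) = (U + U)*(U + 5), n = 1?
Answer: -2/21 ≈ -0.095238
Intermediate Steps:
Z(U, W) = 2*U*(5 + U) (Z(U, W) = (2*U)*(5 + U) = 2*U*(5 + U))
(Z(0, 5) + t)/(n - 43) = (2*0*(5 + 0) + 4)/(1 - 43) = (2*0*5 + 4)/(-42) = -(0 + 4)/42 = -1/42*4 = -2/21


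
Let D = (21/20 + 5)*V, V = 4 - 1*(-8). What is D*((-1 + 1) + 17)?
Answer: 6171/5 ≈ 1234.2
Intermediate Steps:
V = 12 (V = 4 + 8 = 12)
D = 363/5 (D = (21/20 + 5)*12 = (121/20)*12 = 363/5 ≈ 72.600)
D*((-1 + 1) + 17) = 363*((-1 + 1) + 17)/5 = 363*(0 + 17)/5 = (363/5)*17 = 6171/5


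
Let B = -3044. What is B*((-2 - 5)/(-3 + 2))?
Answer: -21308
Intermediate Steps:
B*((-2 - 5)/(-3 + 2)) = -3044*(-2 - 5)/(-3 + 2) = -(-21308)/(-1) = -(-21308)*(-1) = -3044*7 = -21308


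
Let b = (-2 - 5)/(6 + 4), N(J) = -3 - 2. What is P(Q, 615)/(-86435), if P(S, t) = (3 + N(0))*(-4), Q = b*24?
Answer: -8/86435 ≈ -9.2555e-5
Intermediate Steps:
N(J) = -5
b = -7/10 ≈ -0.70000
Q = -84/5 (Q = -7/10*24 = -84/5 ≈ -16.800)
P(S, t) = 8 (P(S, t) = (3 - 5)*(-4) = -2*(-4) = 8)
P(Q, 615)/(-86435) = 8/(-86435) = 8*(-1/86435) = -8/86435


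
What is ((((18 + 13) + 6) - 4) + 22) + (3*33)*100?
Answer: 9955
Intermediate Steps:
((((18 + 13) + 6) - 4) + 22) + (3*33)*100 = (((31 + 6) - 4) + 22) + 99*100 = ((37 - 4) + 22) + 9900 = (33 + 22) + 9900 = 55 + 9900 = 9955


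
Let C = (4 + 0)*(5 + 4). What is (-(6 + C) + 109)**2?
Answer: 4489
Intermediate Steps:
C = 36 (C = 4*9 = 36)
(-(6 + C) + 109)**2 = (-(6 + 36) + 109)**2 = (-1*42 + 109)**2 = (-42 + 109)**2 = 67**2 = 4489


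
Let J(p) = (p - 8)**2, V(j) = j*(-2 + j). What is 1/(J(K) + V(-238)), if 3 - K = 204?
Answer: 1/100801 ≈ 9.9205e-6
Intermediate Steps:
K = -201 (K = 3 - 1*204 = 3 - 204 = -201)
J(p) = (-8 + p)**2
1/(J(K) + V(-238)) = 1/((-8 - 201)**2 - 238*(-2 - 238)) = 1/((-209)**2 - 238*(-240)) = 1/(43681 + 57120) = 1/100801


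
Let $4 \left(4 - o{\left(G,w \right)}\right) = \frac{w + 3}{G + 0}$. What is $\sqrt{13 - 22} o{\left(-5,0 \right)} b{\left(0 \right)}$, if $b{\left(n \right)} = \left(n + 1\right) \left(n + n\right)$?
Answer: $0$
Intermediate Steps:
$o{\left(G,w \right)} = 4 - \frac{3 + w}{4 G}$ ($o{\left(G,w \right)} = 4 - \frac{\left(w + 3\right) \frac{1}{G + 0}}{4} = 4 - \frac{\left(3 + w\right) \frac{1}{G}}{4} = 4 - \frac{\frac{1}{G} \left(3 + w\right)}{4} = 4 - \frac{3 + w}{4 G}$)
$b{\left(n \right)} = 2 n \left(1 + n\right)$ ($b{\left(n \right)} = \left(1 + n\right) 2 n = 2 n \left(1 + n\right)$)
$\sqrt{13 - 22} o{\left(-5,0 \right)} b{\left(0 \right)} = \sqrt{13 - 22} \frac{-3 - 0 + 16 \left(-5\right)}{4 \left(-5\right)} 2 \cdot 0 \left(1 + 0\right) = \sqrt{-9} \cdot \frac{1}{4} \left(- \frac{1}{5}\right) \left(-3 + 0 - 80\right) 2 \cdot 0 \cdot 1 = 3 i \frac{1}{4} \left(- \frac{1}{5}\right) \left(-83\right) 0 = 3 i \frac{83}{20} \cdot 0 = \frac{249 i}{20} \cdot 0 = 0$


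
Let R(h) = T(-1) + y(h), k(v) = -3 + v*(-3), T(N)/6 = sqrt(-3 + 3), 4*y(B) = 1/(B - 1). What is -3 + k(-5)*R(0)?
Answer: -6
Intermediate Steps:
y(B) = 1/(4*(-1 + B)) (y(B) = 1/(4*(B - 1)) = 1/(4*(-1 + B)))
T(N) = 0 (T(N) = 6*sqrt(-3 + 3) = 6*sqrt(0) = 6*0 = 0)
k(v) = -3 - 3*v
R(h) = 1/(4*(-1 + h)) (R(h) = 0 + 1/(4*(-1 + h)) = 1/(4*(-1 + h)))
-3 + k(-5)*R(0) = -3 + (-3 - 3*(-5))*(1/(4*(-1 + 0))) = -3 + (-3 + 15)*((1/4)/(-1)) = -3 + 12*((1/4)*(-1)) = -3 + 12*(-1/4) = -3 - 3 = -6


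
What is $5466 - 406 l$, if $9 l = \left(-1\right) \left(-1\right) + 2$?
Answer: $\frac{15992}{3} \approx 5330.7$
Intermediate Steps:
$l = \frac{1}{3}$ ($l = \frac{\left(-1\right) \left(-1\right) + 2}{9} = \frac{1 + 2}{9} = \frac{1}{9} \cdot 3 = \frac{1}{3} \approx 0.33333$)
$5466 - 406 l = 5466 - 406 \cdot \frac{1}{3} = 5466 - \frac{406}{3} = \frac{15992}{3}$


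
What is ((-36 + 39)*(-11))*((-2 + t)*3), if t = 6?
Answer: -396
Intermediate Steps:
((-36 + 39)*(-11))*((-2 + t)*3) = ((-36 + 39)*(-11))*((-2 + 6)*3) = (3*(-11))*(4*3) = -33*12 = -396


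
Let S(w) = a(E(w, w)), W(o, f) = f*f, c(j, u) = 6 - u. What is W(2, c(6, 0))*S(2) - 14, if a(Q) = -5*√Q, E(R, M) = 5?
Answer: -14 - 180*√5 ≈ -416.49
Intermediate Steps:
W(o, f) = f²
S(w) = -5*√5
W(2, c(6, 0))*S(2) - 14 = (6 - 1*0)²*(-5*√5) - 14 = (6 + 0)²*(-5*√5) - 14 = 6²*(-5*√5) - 14 = 36*(-5*√5) - 14 = -180*√5 - 14 = -14 - 180*√5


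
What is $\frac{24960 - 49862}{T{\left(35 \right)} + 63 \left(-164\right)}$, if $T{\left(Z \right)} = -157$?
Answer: $\frac{24902}{10489} \approx 2.3741$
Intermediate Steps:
$\frac{24960 - 49862}{T{\left(35 \right)} + 63 \left(-164\right)} = \frac{24960 - 49862}{-157 + 63 \left(-164\right)} = - \frac{24902}{-157 - 10332} = - \frac{24902}{-10489} = \left(-24902\right) \left(- \frac{1}{10489}\right) = \frac{24902}{10489}$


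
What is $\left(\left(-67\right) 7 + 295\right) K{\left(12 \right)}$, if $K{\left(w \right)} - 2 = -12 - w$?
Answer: $3828$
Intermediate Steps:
$K{\left(w \right)} = -10 - w$ ($K{\left(w \right)} = 2 - \left(12 + w\right) = -10 - w$)
$\left(\left(-67\right) 7 + 295\right) K{\left(12 \right)} = \left(\left(-67\right) 7 + 295\right) \left(-10 - 12\right) = \left(-469 + 295\right) \left(-10 - 12\right) = \left(-174\right) \left(-22\right) = 3828$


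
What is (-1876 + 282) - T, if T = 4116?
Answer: -5710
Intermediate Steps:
(-1876 + 282) - T = (-1876 + 282) - 1*4116 = -1594 - 4116 = -5710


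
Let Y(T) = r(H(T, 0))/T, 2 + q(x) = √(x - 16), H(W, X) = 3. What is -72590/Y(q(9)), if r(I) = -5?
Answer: -29036 + 14518*I*√7 ≈ -29036.0 + 38411.0*I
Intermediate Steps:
q(x) = -2 + √(-16 + x) (q(x) = -2 + √(x - 16) = -2 + √(-16 + x))
Y(T) = -5/T
-72590/Y(q(9)) = -(29036 - 14518*√(-16 + 9)) = -(29036 - 14518*I*√7) = -72590*(⅖ - I*√7/5) = -29036 + 14518*I*√7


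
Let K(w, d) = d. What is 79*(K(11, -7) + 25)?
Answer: 1422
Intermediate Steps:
79*(K(11, -7) + 25) = 79*(-7 + 25) = 79*18 = 1422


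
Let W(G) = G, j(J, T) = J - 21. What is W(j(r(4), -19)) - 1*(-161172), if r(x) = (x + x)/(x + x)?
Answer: 161152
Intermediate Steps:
r(x) = 1 (r(x) = (2*x)/((2*x)) = (2*x)*(1/(2*x)) = 1)
j(J, T) = -21 + J
W(j(r(4), -19)) - 1*(-161172) = (-21 + 1) - 1*(-161172) = -20 + 161172 = 161152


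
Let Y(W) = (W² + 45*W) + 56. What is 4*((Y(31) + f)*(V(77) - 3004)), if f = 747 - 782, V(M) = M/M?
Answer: -28552524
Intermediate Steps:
V(M) = 1
f = -35
Y(W) = 56 + W² + 45*W
4*((Y(31) + f)*(V(77) - 3004)) = 4*(((56 + 31² + 45*31) - 35)*(1 - 3004)) = 4*(((56 + 961 + 1395) - 35)*(-3003)) = 4*((2412 - 35)*(-3003)) = 4*(2377*(-3003)) = 4*(-7138131) = -28552524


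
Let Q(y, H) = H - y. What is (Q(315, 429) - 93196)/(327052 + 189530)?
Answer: -4231/23481 ≈ -0.18019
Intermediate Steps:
(Q(315, 429) - 93196)/(327052 + 189530) = ((429 - 1*315) - 93196)/(327052 + 189530) = ((429 - 315) - 93196)/516582 = (114 - 93196)*(1/516582) = -93082*1/516582 = -4231/23481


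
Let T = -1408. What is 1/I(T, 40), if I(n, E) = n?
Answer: -1/1408 ≈ -0.00071023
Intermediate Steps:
1/I(T, 40) = 1/(-1408) = -1/1408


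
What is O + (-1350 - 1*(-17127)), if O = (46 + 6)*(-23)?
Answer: 14581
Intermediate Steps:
O = -1196 (O = 52*(-23) = -1196)
O + (-1350 - 1*(-17127)) = -1196 + (-1350 - 1*(-17127)) = -1196 + (-1350 + 17127) = -1196 + 15777 = 14581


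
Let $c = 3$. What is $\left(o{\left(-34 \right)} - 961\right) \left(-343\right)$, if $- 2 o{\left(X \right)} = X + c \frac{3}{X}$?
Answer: $\frac{22014769}{68} \approx 3.2375 \cdot 10^{5}$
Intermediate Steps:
$o{\left(X \right)} = - \frac{9}{2 X} - \frac{X}{2}$ ($o{\left(X \right)} = - \frac{X + 3 \frac{3}{X}}{2} = - \frac{X + \frac{9}{X}}{2} = - \frac{9}{2 X} - \frac{X}{2}$)
$\left(o{\left(-34 \right)} - 961\right) \left(-343\right) = \left(\frac{-9 - \left(-34\right)^{2}}{2 \left(-34\right)} - 961\right) \left(-343\right) = \left(\frac{1}{2} \left(- \frac{1}{34}\right) \left(-9 - 1156\right) - 961\right) \left(-343\right) = \left(\frac{1}{2} \left(- \frac{1}{34}\right) \left(-1165\right) - 961\right) \left(-343\right) = \left(\frac{1165}{68} - 961\right) \left(-343\right) = \left(- \frac{64183}{68}\right) \left(-343\right) = \frac{22014769}{68}$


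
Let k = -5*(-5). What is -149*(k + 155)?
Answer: -26820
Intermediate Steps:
k = 25
-149*(k + 155) = -149*(25 + 155) = -149*180 = -26820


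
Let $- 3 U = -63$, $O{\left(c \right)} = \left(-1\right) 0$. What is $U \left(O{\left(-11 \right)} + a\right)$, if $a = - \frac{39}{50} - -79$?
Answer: $\frac{82131}{50} \approx 1642.6$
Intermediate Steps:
$O{\left(c \right)} = 0$
$a = \frac{3911}{50}$ ($a = \left(-39\right) \frac{1}{50} + 79 = - \frac{39}{50} + 79 = \frac{3911}{50} \approx 78.22$)
$U = 21$ ($U = \left(- \frac{1}{3}\right) \left(-63\right) = 21$)
$U \left(O{\left(-11 \right)} + a\right) = 21 \left(0 + \frac{3911}{50}\right) = 21 \cdot \frac{3911}{50} = \frac{82131}{50}$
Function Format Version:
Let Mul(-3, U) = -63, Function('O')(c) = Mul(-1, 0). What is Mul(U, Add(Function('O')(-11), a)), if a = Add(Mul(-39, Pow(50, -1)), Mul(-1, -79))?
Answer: Rational(82131, 50) ≈ 1642.6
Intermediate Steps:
Function('O')(c) = 0
a = Rational(3911, 50) (a = Add(Mul(-39, Rational(1, 50)), 79) = Add(Rational(-39, 50), 79) = Rational(3911, 50) ≈ 78.220)
U = 21 (U = Mul(Rational(-1, 3), -63) = 21)
Mul(U, Add(Function('O')(-11), a)) = Mul(21, Add(0, Rational(3911, 50))) = Mul(21, Rational(3911, 50)) = Rational(82131, 50)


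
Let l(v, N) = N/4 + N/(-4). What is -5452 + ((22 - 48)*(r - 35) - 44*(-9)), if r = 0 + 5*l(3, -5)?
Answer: -4146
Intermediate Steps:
l(v, N) = 0 (l(v, N) = N*(1/4) + N*(-1/4) = N/4 - N/4 = 0)
r = 0 (r = 0 + 5*0 = 0 + 0 = 0)
-5452 + ((22 - 48)*(r - 35) - 44*(-9)) = -5452 + ((22 - 48)*(0 - 35) - 44*(-9)) = -5452 + (-26*(-35) + 396) = -5452 + (910 + 396) = -5452 + 1306 = -4146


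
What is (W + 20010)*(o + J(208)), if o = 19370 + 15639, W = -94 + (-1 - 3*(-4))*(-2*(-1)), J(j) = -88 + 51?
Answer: 697271736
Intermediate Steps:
J(j) = -37
W = -72 (W = -94 + (-1 + 12)*2 = -94 + 11*2 = -94 + 22 = -72)
o = 35009
(W + 20010)*(o + J(208)) = (-72 + 20010)*(35009 - 37) = 19938*34972 = 697271736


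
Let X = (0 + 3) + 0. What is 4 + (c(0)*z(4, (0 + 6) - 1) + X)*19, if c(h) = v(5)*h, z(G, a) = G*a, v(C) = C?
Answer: 61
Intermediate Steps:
c(h) = 5*h
X = 3 (X = 3 + 0 = 3)
4 + (c(0)*z(4, (0 + 6) - 1) + X)*19 = 4 + ((5*0)*(4*((0 + 6) - 1)) + 3)*19 = 4 + (0*(4*(6 - 1)) + 3)*19 = 4 + (0*(4*5) + 3)*19 = 4 + (0*20 + 3)*19 = 4 + (0 + 3)*19 = 4 + 3*19 = 4 + 57 = 61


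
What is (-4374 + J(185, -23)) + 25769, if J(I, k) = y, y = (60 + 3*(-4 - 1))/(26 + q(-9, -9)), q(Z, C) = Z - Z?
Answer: 556315/26 ≈ 21397.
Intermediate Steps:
q(Z, C) = 0
y = 45/26 (y = (60 + 3*(-4 - 1))/(26 + 0) = (60 + 3*(-5))/26 = (60 - 15)*(1/26) = 45*(1/26) = 45/26 ≈ 1.7308)
J(I, k) = 45/26
(-4374 + J(185, -23)) + 25769 = (-4374 + 45/26) + 25769 = -113679/26 + 25769 = 556315/26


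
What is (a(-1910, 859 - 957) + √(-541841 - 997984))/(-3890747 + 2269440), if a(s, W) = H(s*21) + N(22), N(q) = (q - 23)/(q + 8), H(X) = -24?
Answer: 721/48639210 - 35*I*√1257/1621307 ≈ 1.4823e-5 - 0.00076537*I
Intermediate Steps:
N(q) = (-23 + q)/(8 + q)
a(s, W) = -721/30 (a(s, W) = -24 + (-23 + 22)/(8 + 22) = -24 - 1/30 = -721/30)
(a(-1910, 859 - 957) + √(-541841 - 997984))/(-3890747 + 2269440) = (-721/30 + √(-541841 - 997984))/(-3890747 + 2269440) = (-721/30 + √(-1539825))/(-1621307) = (-721/30 + 35*I*√1257)*(-1/1621307) = 721/48639210 - 35*I*√1257/1621307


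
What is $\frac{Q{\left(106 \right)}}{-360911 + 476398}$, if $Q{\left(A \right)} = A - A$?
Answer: $0$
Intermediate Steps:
$Q{\left(A \right)} = 0$
$\frac{Q{\left(106 \right)}}{-360911 + 476398} = \frac{0}{-360911 + 476398} = \frac{0}{115487} = 0 \cdot \frac{1}{115487} = 0$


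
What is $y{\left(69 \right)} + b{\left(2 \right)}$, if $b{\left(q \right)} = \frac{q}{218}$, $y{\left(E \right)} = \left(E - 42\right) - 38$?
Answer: $- \frac{1198}{109} \approx -10.991$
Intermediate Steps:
$y{\left(E \right)} = -80 + E$ ($y{\left(E \right)} = \left(-42 + E\right) - 38 = -80 + E$)
$b{\left(q \right)} = \frac{q}{218}$ ($b{\left(q \right)} = q \frac{1}{218} = \frac{q}{218}$)
$y{\left(69 \right)} + b{\left(2 \right)} = \left(-80 + 69\right) + \frac{1}{218} \cdot 2 = -11 + \frac{1}{109} = - \frac{1198}{109}$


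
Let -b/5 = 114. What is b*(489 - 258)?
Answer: -131670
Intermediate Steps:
b = -570 (b = -5*114 = -570)
b*(489 - 258) = -570*(489 - 258) = -570*231 = -131670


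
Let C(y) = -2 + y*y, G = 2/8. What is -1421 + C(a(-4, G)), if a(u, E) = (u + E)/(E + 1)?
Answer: -1414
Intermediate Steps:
G = 1/4 (G = 2*(1/8) = 1/4 ≈ 0.25000)
a(u, E) = (E + u)/(1 + E)
C(y) = -2 + y**2
-1421 + C(a(-4, G)) = -1421 + (-2 + ((1/4 - 4)/(1 + 1/4))**2) = -1421 + (-2 + (-15/4/(5/4))**2) = -1421 + (-2 + ((4/5)*(-15/4))**2) = -1421 + (-2 + (-3)**2) = -1421 + (-2 + 9) = -1421 + 7 = -1414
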